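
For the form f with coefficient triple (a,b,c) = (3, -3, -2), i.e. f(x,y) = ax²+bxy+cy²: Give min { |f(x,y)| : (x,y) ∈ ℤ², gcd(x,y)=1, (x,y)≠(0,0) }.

descent: ρ → (-2,3,3)  [lands on river]
river: ρ → (3,3,-2)
river: ρ → (-2,5,1)
river: ρ → (1,5,-2)
closes: descent 1, river 4
min |a| on river = 1

1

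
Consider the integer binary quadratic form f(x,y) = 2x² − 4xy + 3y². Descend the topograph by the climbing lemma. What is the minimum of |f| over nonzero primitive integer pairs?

translate: b→0 (≡-4 mod 4), so (2,-4,3)→(2,0,1)
flip: (2,0,1)→(1,0,2)
reduced (well bottom): (1,0,2) with a≤c, −a<b≤a
well minimum = a = 1

1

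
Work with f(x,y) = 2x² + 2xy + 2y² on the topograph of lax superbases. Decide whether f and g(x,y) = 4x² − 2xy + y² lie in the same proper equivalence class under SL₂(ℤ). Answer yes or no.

D₁ = -12, D₂ = -12
f: reduced (well bottom): (2,2,2) with a≤c, −a<b≤a
g: flip: (4,-2,1)→(1,2,4)
g: translate: b→0 (≡2 mod 2), so (1,2,4)→(1,0,3)
g: reduced (well bottom): (1,0,3) with a≤c, −a<b≤a
reduced forms (2, 2, 2) vs (1, 0, 3) ⇒ inequivalent

no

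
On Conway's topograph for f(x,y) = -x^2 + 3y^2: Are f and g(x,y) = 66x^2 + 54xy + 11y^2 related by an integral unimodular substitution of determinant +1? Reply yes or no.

D₁ = 12, D₂ = 12
river cycle of f (length 2): (-1, 2, 2), (2, 2, -1)
river cycle of g (length 2): (2, 2, -1), (-1, 2, 2)
cycles coincide ⇒ equivalent

yes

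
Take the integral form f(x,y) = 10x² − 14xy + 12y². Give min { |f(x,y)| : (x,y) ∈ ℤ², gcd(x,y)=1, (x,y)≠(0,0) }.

translate: b→6 (≡-14 mod 20), so (10,-14,12)→(10,6,8)
flip: (10,6,8)→(8,-6,10)
reduced (well bottom): (8,-6,10) with a≤c, −a<b≤a
well minimum = a = 8

8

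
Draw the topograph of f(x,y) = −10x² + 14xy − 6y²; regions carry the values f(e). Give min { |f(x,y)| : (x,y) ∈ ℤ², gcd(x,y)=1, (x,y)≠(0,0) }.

translate: b→6 (≡-14 mod 20), so (10,-14,6)→(10,6,2)
flip: (10,6,2)→(2,-6,10)
translate: b→2 (≡-6 mod 4), so (2,-6,10)→(2,2,6)
reduced (well bottom): (2,2,6) with a≤c, −a<b≤a
well minimum |f| = |-2| = 2 (negative-definite)

2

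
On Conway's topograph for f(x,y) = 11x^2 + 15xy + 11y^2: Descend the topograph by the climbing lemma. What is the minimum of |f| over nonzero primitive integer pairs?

translate: b→-7 (≡15 mod 22), so (11,15,11)→(11,-7,7)
flip: (11,-7,7)→(7,7,11)
reduced (well bottom): (7,7,11) with a≤c, −a<b≤a
well minimum = a = 7

7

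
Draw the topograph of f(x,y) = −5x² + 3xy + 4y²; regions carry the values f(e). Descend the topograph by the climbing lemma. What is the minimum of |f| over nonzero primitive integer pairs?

river: ρ → (4,5,-4)
river: ρ → (-4,3,5)
river: ρ → (5,7,-2)
river: ρ → (-2,9,1)
river: ρ → (1,9,-2)
river: ρ → (-2,7,5)
river: ρ → (5,3,-4)
river: ρ → (-4,5,4)
river: ρ → (4,3,-5)
river: ρ → (-5,7,2)
river: ρ → (2,9,-1)
river: ρ → (-1,9,2)
river: ρ → (2,7,-5)
river: ρ → (-5,3,4)
closes: descent 0, river 14
min |a| on river = 1

1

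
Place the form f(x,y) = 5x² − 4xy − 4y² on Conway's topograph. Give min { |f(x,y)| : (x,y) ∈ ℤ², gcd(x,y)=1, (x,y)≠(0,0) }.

descent: ρ → (-4,4,5)  [lands on river]
river: ρ → (5,6,-3)
river: ρ → (-3,6,5)
river: ρ → (5,4,-4)
closes: descent 1, river 4
min |a| on river = 3

3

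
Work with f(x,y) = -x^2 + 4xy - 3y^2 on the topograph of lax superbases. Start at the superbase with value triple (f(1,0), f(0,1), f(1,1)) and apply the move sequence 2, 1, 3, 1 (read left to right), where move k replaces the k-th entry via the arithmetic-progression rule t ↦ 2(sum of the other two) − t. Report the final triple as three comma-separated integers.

start (-1,-3,0) = (f(1,0),f(0,1),f(1,1))
replace slot 2: 2·((-1)+0) − (-3) = 1 → (-1,1,0)
replace slot 1: 2·(1+0) − (-1) = 3 → (3,1,0)
replace slot 3: 2·(3+1) − 0 = 8 → (3,1,8)
replace slot 1: 2·(1+8) − 3 = 15 → (15,1,8)

15,1,8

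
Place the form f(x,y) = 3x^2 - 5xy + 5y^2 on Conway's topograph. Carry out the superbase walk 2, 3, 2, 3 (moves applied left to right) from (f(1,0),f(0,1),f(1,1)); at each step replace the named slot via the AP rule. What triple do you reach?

start (3,5,3) = (f(1,0),f(0,1),f(1,1))
replace slot 2: 2·(3+3) − 5 = 7 → (3,7,3)
replace slot 3: 2·(3+7) − 3 = 17 → (3,7,17)
replace slot 2: 2·(3+17) − 7 = 33 → (3,33,17)
replace slot 3: 2·(3+33) − 17 = 55 → (3,33,55)

3,33,55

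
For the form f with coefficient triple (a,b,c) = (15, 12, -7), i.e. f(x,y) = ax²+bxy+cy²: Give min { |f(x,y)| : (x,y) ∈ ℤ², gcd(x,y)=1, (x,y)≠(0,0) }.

river: ρ → (-7,16,11)
river: ρ → (11,6,-12)
river: ρ → (-12,18,5)
river: ρ → (5,22,-4)
river: ρ → (-4,18,15)
river: ρ → (15,12,-7)
closes: descent 0, river 6
min |a| on river = 4

4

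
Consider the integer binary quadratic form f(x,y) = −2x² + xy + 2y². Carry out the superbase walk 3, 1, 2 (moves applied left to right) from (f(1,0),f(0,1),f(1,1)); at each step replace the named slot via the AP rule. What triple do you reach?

start (-2,2,1) = (f(1,0),f(0,1),f(1,1))
replace slot 3: 2·((-2)+2) − 1 = -1 → (-2,2,-1)
replace slot 1: 2·(2+(-1)) − (-2) = 4 → (4,2,-1)
replace slot 2: 2·(4+(-1)) − 2 = 4 → (4,4,-1)

4,4,-1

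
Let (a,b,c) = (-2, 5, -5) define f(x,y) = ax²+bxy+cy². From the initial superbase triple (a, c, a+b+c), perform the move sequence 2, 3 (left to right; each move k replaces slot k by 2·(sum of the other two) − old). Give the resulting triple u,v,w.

start (-2,-5,-2) = (f(1,0),f(0,1),f(1,1))
replace slot 2: 2·((-2)+(-2)) − (-5) = -3 → (-2,-3,-2)
replace slot 3: 2·((-2)+(-3)) − (-2) = -8 → (-2,-3,-8)

-2,-3,-8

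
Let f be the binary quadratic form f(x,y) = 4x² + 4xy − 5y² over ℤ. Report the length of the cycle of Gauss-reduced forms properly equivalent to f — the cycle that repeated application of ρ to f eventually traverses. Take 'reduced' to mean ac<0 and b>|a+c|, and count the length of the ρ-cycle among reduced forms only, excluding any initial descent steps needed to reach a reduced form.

D = 96, ⌊√D⌋ = 9
river: ρ → (-5,6,3)
river: ρ → (3,6,-5)
river: ρ → (-5,4,4)
river: ρ → (4,4,-5)
ρ-cycle length = 4 (tail of 0 descent steps not counted)

4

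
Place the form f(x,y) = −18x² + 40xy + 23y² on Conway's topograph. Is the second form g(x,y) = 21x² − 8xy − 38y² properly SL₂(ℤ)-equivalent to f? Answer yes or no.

D₁ = 3256, D₂ = 3256
river cycle of f (length 24): (23, 52, -6), (-6, 56, 5), (5, 54, -17), (-17, 48, 14), (14, 36, -35), (-35, 34, 15), (15, 56, -2), (-2, 56, 15), (15, 34, -35), (-35, 36, 14), … (14 more)
river cycle of g (length 28): (21, 34, -25), (-25, 16, 30), (30, 44, -11), (-11, 44, 30), (30, 16, -25), (-25, 34, 21), (21, 50, -9), (-9, 40, 46), (46, 52, -3), (-3, 56, 10), … (18 more)
cycles differ ⇒ inequivalent

no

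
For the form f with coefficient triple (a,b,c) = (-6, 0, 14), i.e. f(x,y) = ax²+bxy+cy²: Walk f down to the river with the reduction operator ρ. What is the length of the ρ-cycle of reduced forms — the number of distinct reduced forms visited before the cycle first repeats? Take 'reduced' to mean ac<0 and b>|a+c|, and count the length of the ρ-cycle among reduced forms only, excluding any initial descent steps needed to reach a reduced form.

D = 336, ⌊√D⌋ = 18
descent: ρ → (14,0,-6)
descent: ρ → (-6,12,8)  [lands on river]
river: ρ → (8,4,-10)
river: ρ → (-10,16,2)
river: ρ → (2,16,-10)
river: ρ → (-10,4,8)
river: ρ → (8,12,-6)
ρ-cycle length = 6 (tail of 2 descent steps not counted)

6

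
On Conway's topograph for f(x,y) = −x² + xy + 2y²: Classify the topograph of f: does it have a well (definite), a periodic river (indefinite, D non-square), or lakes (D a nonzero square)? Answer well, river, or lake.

D = b²−4ac = 1² − 4·(-1)·2 = 9
D = 3² is a perfect square ⇒ form factors over ℤ ⇒ lakes

lake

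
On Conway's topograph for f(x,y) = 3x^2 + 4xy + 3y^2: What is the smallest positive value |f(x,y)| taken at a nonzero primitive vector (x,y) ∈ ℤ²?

translate: b→-2 (≡4 mod 6), so (3,4,3)→(3,-2,2)
flip: (3,-2,2)→(2,2,3)
reduced (well bottom): (2,2,3) with a≤c, −a<b≤a
well minimum = a = 2

2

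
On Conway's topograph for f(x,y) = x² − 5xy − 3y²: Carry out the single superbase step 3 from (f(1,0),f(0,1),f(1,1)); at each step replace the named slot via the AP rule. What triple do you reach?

start (1,-3,-7) = (f(1,0),f(0,1),f(1,1))
replace slot 3: 2·(1+(-3)) − (-7) = 3 → (1,-3,3)

1,-3,3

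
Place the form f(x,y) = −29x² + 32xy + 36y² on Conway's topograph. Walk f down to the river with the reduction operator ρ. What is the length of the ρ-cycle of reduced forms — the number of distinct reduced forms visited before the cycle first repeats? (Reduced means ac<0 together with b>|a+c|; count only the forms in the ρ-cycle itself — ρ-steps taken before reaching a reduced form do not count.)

D = 5200, ⌊√D⌋ = 72
river: ρ → (36,40,-25)
river: ρ → (-25,60,16)
river: ρ → (16,68,-9)
river: ρ → (-9,58,51)
river: ρ → (51,44,-16)
river: ρ → (-16,52,39)
river: ρ → (39,26,-29)
river: ρ → (-29,32,36)
ρ-cycle length = 8 (tail of 0 descent steps not counted)

8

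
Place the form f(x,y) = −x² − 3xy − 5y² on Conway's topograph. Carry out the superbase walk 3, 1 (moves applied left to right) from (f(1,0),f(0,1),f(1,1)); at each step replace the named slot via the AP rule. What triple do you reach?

start (-1,-5,-9) = (f(1,0),f(0,1),f(1,1))
replace slot 3: 2·((-1)+(-5)) − (-9) = -3 → (-1,-5,-3)
replace slot 1: 2·((-5)+(-3)) − (-1) = -15 → (-15,-5,-3)

-15,-5,-3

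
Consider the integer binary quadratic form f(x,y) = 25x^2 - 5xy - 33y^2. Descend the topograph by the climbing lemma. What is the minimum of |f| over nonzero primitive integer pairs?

descent: ρ → (-33,5,25)
descent: ρ → (25,45,-13)  [lands on river]
river: ρ → (-13,33,43)
river: ρ → (43,53,-3)
river: ρ → (-3,55,25)
closes: descent 2, river 4
min |a| on river = 3

3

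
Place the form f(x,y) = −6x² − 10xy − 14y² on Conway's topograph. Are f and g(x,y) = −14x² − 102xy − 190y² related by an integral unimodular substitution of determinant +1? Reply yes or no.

D₁ = -236, D₂ = -236
f is negative-definite; reduce −f:
−f: translate: b→-2 (≡10 mod 12), so (6,10,14)→(6,-2,10)
−f: reduced (well bottom): (6,-2,10) with a≤c, −a<b≤a
flip sign back: reduced form of f is (-6,2,-10)
g is negative-definite; reduce −g:
−g: translate: b→-10 (≡102 mod 28), so (14,102,190)→(14,-10,6)
−g: flip: (14,-10,6)→(6,10,14)
−g: translate: b→-2 (≡10 mod 12), so (6,10,14)→(6,-2,10)
−g: reduced (well bottom): (6,-2,10) with a≤c, −a<b≤a
flip sign back: reduced form of g is (-6,2,-10)
reduced forms (-6, 2, -10) vs (-6, 2, -10) ⇒ equivalent

yes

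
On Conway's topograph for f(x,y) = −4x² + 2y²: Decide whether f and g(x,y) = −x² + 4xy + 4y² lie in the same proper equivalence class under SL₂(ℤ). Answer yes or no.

D₁ = 32, D₂ = 32
river cycle of f (length 2): (2, 4, -2), (-2, 4, 2)
river cycle of g (length 2): (4, 4, -1), (-1, 4, 4)
cycles differ ⇒ inequivalent

no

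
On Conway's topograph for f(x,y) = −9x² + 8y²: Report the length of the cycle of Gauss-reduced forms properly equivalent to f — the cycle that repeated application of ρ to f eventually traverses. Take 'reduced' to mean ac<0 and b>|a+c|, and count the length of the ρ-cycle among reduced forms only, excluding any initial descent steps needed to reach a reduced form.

D = 288, ⌊√D⌋ = 16
descent: ρ → (8,16,-1)  [lands on river]
river: ρ → (-1,16,8)
ρ-cycle length = 2 (tail of 1 descent step not counted)

2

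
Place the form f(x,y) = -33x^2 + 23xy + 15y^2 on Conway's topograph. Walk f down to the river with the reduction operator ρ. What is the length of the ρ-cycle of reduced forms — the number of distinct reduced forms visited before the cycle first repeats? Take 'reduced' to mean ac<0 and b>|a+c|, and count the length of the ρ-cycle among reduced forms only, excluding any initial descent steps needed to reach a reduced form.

D = 2509, ⌊√D⌋ = 50
river: ρ → (15,37,-19)
river: ρ → (-19,39,13)
river: ρ → (13,39,-19)
river: ρ → (-19,37,15)
river: ρ → (15,23,-33)
river: ρ → (-33,43,5)
river: ρ → (5,47,-15)
river: ρ → (-15,43,11)
river: ρ → (11,45,-11)
river: ρ → (-11,43,15)
river: ρ → (15,47,-5)
river: ρ → (-5,43,33)
river: ρ → (33,23,-15)
river: ρ → (-15,37,19)
river: ρ → (19,39,-13)
river: ρ → (-13,39,19)
river: ρ → (19,37,-15)
river: ρ → (-15,23,33)
river: ρ → (33,43,-5)
river: ρ → (-5,47,15)
river: ρ → (15,43,-11)
river: ρ → (-11,45,11)
river: ρ → (11,43,-15)
river: ρ → (-15,47,5)
river: ρ → (5,43,-33)
river: ρ → (-33,23,15)
ρ-cycle length = 26 (tail of 0 descent steps not counted)

26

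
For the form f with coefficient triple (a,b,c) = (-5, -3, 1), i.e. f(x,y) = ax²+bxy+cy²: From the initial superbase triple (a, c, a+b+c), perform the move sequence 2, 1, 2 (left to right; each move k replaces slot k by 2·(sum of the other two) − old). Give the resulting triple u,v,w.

start (-5,1,-7) = (f(1,0),f(0,1),f(1,1))
replace slot 2: 2·((-5)+(-7)) − 1 = -25 → (-5,-25,-7)
replace slot 1: 2·((-25)+(-7)) − (-5) = -59 → (-59,-25,-7)
replace slot 2: 2·((-59)+(-7)) − (-25) = -107 → (-59,-107,-7)

-59,-107,-7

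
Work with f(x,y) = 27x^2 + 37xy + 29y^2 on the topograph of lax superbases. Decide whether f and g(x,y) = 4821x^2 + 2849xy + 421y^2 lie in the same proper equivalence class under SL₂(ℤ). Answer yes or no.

D₁ = -1763, D₂ = -1763
f: translate: b→-17 (≡37 mod 54), so (27,37,29)→(27,-17,19)
f: flip: (27,-17,19)→(19,17,27)
f: reduced (well bottom): (19,17,27) with a≤c, −a<b≤a
g: flip: (4821,2849,421)→(421,-2849,4821)
g: translate: b→-323 (≡-2849 mod 842), so (421,-2849,4821)→(421,-323,63)
g: flip: (421,-323,63)→(63,323,421)
g: translate: b→-55 (≡323 mod 126), so (63,323,421)→(63,-55,19)
g: flip: (63,-55,19)→(19,55,63)
g: translate: b→17 (≡55 mod 38), so (19,55,63)→(19,17,27)
g: reduced (well bottom): (19,17,27) with a≤c, −a<b≤a
reduced forms (19, 17, 27) vs (19, 17, 27) ⇒ equivalent

yes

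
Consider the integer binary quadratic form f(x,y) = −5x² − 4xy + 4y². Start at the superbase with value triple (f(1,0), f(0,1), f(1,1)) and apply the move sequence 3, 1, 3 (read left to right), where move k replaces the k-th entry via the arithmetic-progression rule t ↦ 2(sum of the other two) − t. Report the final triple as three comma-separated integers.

start (-5,4,-5) = (f(1,0),f(0,1),f(1,1))
replace slot 3: 2·((-5)+4) − (-5) = 3 → (-5,4,3)
replace slot 1: 2·(4+3) − (-5) = 19 → (19,4,3)
replace slot 3: 2·(19+4) − 3 = 43 → (19,4,43)

19,4,43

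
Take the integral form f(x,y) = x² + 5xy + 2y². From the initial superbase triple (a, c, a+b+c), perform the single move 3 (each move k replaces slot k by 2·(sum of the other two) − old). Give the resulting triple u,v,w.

start (1,2,8) = (f(1,0),f(0,1),f(1,1))
replace slot 3: 2·(1+2) − 8 = -2 → (1,2,-2)

1,2,-2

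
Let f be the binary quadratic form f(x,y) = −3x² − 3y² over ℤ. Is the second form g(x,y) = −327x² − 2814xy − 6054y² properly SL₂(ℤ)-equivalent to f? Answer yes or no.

D₁ = -36, D₂ = -36
f is negative-definite; reduce −f:
−f: reduced (well bottom): (3,0,3) with a≤c, −a<b≤a
flip sign back: reduced form of f is (-3,0,-3)
g is negative-definite; reduce −g:
−g: translate: b→198 (≡2814 mod 654), so (327,2814,6054)→(327,198,30)
−g: flip: (327,198,30)→(30,-198,327)
−g: translate: b→-18 (≡-198 mod 60), so (30,-198,327)→(30,-18,3)
−g: flip: (30,-18,3)→(3,18,30)
−g: translate: b→0 (≡18 mod 6), so (3,18,30)→(3,0,3)
−g: reduced (well bottom): (3,0,3) with a≤c, −a<b≤a
flip sign back: reduced form of g is (-3,0,-3)
reduced forms (-3, 0, -3) vs (-3, 0, -3) ⇒ equivalent

yes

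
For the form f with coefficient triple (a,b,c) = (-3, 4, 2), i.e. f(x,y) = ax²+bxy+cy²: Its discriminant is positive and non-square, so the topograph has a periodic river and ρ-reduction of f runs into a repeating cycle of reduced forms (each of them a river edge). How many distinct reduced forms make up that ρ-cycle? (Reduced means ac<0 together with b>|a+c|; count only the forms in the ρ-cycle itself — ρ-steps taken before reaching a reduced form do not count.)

D = 40, ⌊√D⌋ = 6
river: ρ → (2,4,-3)
river: ρ → (-3,2,3)
river: ρ → (3,4,-2)
river: ρ → (-2,4,3)
river: ρ → (3,2,-3)
river: ρ → (-3,4,2)
ρ-cycle length = 6 (tail of 0 descent steps not counted)

6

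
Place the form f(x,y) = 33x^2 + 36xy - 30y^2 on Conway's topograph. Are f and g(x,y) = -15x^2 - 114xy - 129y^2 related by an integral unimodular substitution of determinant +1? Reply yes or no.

D₁ = 5256, D₂ = 5256
river cycle of f (length 8): (-30, 24, 39), (39, 54, -15), (-15, 66, 15), (15, 54, -39), (-39, 24, 30), (30, 36, -33), (-33, 30, 33), (33, 36, -30)
river cycle of g (length 8): (-15, 66, 15), (15, 54, -39), (-39, 24, 30), (30, 36, -33), (-33, 30, 33), (33, 36, -30), (-30, 24, 39), (39, 54, -15)
cycles coincide ⇒ equivalent

yes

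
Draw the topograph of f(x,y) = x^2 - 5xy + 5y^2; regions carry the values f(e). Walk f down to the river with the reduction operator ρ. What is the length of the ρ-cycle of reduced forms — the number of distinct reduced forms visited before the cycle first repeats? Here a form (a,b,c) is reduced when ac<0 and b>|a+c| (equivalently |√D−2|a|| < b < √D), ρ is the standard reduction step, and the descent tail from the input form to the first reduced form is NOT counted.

D = 5, ⌊√D⌋ = 2
descent: ρ → (5,5,1)
descent: ρ → (1,1,-1)  [lands on river]
river: ρ → (-1,1,1)
ρ-cycle length = 2 (tail of 2 descent steps not counted)

2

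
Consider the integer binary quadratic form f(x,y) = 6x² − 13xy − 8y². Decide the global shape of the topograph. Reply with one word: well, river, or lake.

D = b²−4ac = (-13)² − 4·6·(-8) = 361
D = 19² is a perfect square ⇒ form factors over ℤ ⇒ lakes

lake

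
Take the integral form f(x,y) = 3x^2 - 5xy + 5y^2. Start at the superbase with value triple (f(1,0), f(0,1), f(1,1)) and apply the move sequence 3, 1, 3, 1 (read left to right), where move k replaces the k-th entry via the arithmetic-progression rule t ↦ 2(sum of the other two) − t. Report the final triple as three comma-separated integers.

start (3,5,3) = (f(1,0),f(0,1),f(1,1))
replace slot 3: 2·(3+5) − 3 = 13 → (3,5,13)
replace slot 1: 2·(5+13) − 3 = 33 → (33,5,13)
replace slot 3: 2·(33+5) − 13 = 63 → (33,5,63)
replace slot 1: 2·(5+63) − 33 = 103 → (103,5,63)

103,5,63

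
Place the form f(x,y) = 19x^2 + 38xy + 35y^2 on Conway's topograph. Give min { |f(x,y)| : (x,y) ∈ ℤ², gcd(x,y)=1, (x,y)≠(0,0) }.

translate: b→0 (≡38 mod 38), so (19,38,35)→(19,0,16)
flip: (19,0,16)→(16,0,19)
reduced (well bottom): (16,0,19) with a≤c, −a<b≤a
well minimum = a = 16

16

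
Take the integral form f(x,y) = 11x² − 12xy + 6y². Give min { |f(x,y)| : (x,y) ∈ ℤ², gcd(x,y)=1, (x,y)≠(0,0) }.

translate: b→10 (≡-12 mod 22), so (11,-12,6)→(11,10,5)
flip: (11,10,5)→(5,-10,11)
translate: b→0 (≡-10 mod 10), so (5,-10,11)→(5,0,6)
reduced (well bottom): (5,0,6) with a≤c, −a<b≤a
well minimum = a = 5

5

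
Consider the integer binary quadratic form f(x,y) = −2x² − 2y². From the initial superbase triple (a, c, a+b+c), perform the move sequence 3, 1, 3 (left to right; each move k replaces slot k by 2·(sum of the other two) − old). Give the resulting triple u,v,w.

start (-2,-2,-4) = (f(1,0),f(0,1),f(1,1))
replace slot 3: 2·((-2)+(-2)) − (-4) = -4 → (-2,-2,-4)
replace slot 1: 2·((-2)+(-4)) − (-2) = -10 → (-10,-2,-4)
replace slot 3: 2·((-10)+(-2)) − (-4) = -20 → (-10,-2,-20)

-10,-2,-20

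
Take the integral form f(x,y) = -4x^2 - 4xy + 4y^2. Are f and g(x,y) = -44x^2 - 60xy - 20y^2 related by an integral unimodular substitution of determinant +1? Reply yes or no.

D₁ = 80, D₂ = 80
river cycle of f (length 2): (4, 4, -4), (-4, 4, 4)
river cycle of g (length 2): (-4, 4, 4), (4, 4, -4)
cycles coincide ⇒ equivalent

yes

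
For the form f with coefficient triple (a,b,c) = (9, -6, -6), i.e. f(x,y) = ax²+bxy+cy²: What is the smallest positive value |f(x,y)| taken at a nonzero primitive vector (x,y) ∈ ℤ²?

descent: ρ → (-6,6,9)  [lands on river]
river: ρ → (9,12,-3)
river: ρ → (-3,12,9)
river: ρ → (9,6,-6)
closes: descent 1, river 4
min |a| on river = 3

3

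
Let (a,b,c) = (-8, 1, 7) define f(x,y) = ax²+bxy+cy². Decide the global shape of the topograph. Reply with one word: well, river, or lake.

D = b²−4ac = 1² − 4·(-8)·7 = 225
D = 15² is a perfect square ⇒ form factors over ℤ ⇒ lakes

lake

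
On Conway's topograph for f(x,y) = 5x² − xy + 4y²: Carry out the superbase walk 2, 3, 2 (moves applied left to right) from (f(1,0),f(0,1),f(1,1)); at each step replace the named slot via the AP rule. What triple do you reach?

start (5,4,8) = (f(1,0),f(0,1),f(1,1))
replace slot 2: 2·(5+8) − 4 = 22 → (5,22,8)
replace slot 3: 2·(5+22) − 8 = 46 → (5,22,46)
replace slot 2: 2·(5+46) − 22 = 80 → (5,80,46)

5,80,46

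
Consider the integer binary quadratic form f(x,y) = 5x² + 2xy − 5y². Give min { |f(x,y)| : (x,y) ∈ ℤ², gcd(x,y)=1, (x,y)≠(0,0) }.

river: ρ → (-5,8,2)
river: ρ → (2,8,-5)
river: ρ → (-5,2,5)
river: ρ → (5,8,-2)
river: ρ → (-2,8,5)
river: ρ → (5,2,-5)
closes: descent 0, river 6
min |a| on river = 2

2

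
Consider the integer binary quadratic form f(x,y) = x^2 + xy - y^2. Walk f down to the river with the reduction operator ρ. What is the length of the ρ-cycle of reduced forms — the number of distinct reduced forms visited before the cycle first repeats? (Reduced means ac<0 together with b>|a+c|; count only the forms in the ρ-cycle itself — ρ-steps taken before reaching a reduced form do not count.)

D = 5, ⌊√D⌋ = 2
river: ρ → (-1,1,1)
river: ρ → (1,1,-1)
ρ-cycle length = 2 (tail of 0 descent steps not counted)

2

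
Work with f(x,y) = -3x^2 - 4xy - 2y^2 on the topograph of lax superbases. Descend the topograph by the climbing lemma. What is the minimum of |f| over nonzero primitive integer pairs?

translate: b→-2 (≡4 mod 6), so (3,4,2)→(3,-2,1)
flip: (3,-2,1)→(1,2,3)
translate: b→0 (≡2 mod 2), so (1,2,3)→(1,0,2)
reduced (well bottom): (1,0,2) with a≤c, −a<b≤a
well minimum |f| = |-1| = 1 (negative-definite)

1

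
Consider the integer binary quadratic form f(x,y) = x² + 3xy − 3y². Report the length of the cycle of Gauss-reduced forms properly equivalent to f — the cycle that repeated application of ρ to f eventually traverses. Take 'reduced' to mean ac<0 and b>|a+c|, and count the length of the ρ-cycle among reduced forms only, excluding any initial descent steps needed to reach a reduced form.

D = 21, ⌊√D⌋ = 4
river: ρ → (-3,3,1)
river: ρ → (1,3,-3)
ρ-cycle length = 2 (tail of 0 descent steps not counted)

2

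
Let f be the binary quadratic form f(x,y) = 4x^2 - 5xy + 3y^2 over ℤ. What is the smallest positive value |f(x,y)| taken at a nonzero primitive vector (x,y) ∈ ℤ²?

translate: b→3 (≡-5 mod 8), so (4,-5,3)→(4,3,2)
flip: (4,3,2)→(2,-3,4)
translate: b→1 (≡-3 mod 4), so (2,-3,4)→(2,1,3)
reduced (well bottom): (2,1,3) with a≤c, −a<b≤a
well minimum = a = 2

2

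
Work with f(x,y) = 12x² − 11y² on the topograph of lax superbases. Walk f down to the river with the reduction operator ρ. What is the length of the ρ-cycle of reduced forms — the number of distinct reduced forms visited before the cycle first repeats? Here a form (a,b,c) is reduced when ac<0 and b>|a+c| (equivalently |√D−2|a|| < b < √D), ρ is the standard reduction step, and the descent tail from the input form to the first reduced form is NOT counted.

D = 528, ⌊√D⌋ = 22
descent: ρ → (-11,22,1)  [lands on river]
river: ρ → (1,22,-11)
ρ-cycle length = 2 (tail of 1 descent step not counted)

2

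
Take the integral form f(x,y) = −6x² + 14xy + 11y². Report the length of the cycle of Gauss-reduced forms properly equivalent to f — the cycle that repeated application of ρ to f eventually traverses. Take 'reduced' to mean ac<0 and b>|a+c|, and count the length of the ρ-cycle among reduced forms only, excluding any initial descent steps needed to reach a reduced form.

D = 460, ⌊√D⌋ = 21
river: ρ → (11,8,-9)
river: ρ → (-9,10,10)
river: ρ → (10,10,-9)
river: ρ → (-9,8,11)
river: ρ → (11,14,-6)
river: ρ → (-6,10,15)
river: ρ → (15,20,-1)
river: ρ → (-1,20,15)
river: ρ → (15,10,-6)
river: ρ → (-6,14,11)
ρ-cycle length = 10 (tail of 0 descent steps not counted)

10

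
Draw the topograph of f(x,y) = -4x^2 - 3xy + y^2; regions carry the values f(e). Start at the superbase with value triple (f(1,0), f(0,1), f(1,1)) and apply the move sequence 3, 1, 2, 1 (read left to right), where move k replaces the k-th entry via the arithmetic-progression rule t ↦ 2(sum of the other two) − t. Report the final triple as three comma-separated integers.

start (-4,1,-6) = (f(1,0),f(0,1),f(1,1))
replace slot 3: 2·((-4)+1) − (-6) = 0 → (-4,1,0)
replace slot 1: 2·(1+0) − (-4) = 6 → (6,1,0)
replace slot 2: 2·(6+0) − 1 = 11 → (6,11,0)
replace slot 1: 2·(11+0) − 6 = 16 → (16,11,0)

16,11,0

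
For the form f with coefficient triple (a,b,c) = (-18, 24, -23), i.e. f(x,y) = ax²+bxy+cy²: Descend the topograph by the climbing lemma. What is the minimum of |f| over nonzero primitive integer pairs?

translate: b→12 (≡-24 mod 36), so (18,-24,23)→(18,12,17)
flip: (18,12,17)→(17,-12,18)
reduced (well bottom): (17,-12,18) with a≤c, −a<b≤a
well minimum |f| = |-17| = 17 (negative-definite)

17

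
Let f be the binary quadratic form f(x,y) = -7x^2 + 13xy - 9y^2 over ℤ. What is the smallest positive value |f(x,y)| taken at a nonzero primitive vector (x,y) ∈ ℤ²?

translate: b→1 (≡-13 mod 14), so (7,-13,9)→(7,1,3)
flip: (7,1,3)→(3,-1,7)
reduced (well bottom): (3,-1,7) with a≤c, −a<b≤a
well minimum |f| = |-3| = 3 (negative-definite)

3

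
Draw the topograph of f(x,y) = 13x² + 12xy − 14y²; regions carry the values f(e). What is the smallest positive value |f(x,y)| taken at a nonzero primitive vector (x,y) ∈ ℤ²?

river: ρ → (-14,16,11)
river: ρ → (11,28,-2)
river: ρ → (-2,28,11)
river: ρ → (11,16,-14)
river: ρ → (-14,12,13)
river: ρ → (13,14,-13)
river: ρ → (-13,12,14)
river: ρ → (14,16,-11)
river: ρ → (-11,28,2)
river: ρ → (2,28,-11)
river: ρ → (-11,16,14)
river: ρ → (14,12,-13)
river: ρ → (-13,14,13)
river: ρ → (13,12,-14)
closes: descent 0, river 14
min |a| on river = 2

2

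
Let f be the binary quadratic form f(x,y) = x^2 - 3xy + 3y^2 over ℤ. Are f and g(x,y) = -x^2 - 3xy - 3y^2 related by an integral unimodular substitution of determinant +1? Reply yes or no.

D₁ = -3, D₂ = -3
f: translate: b→1 (≡-3 mod 2), so (1,-3,3)→(1,1,1)
f: reduced (well bottom): (1,1,1) with a≤c, −a<b≤a
g is negative-definite; reduce −g:
−g: translate: b→1 (≡3 mod 2), so (1,3,3)→(1,1,1)
−g: reduced (well bottom): (1,1,1) with a≤c, −a<b≤a
flip sign back: reduced form of g is (-1,-1,-1)
reduced forms (1, 1, 1) vs (-1, -1, -1) ⇒ inequivalent

no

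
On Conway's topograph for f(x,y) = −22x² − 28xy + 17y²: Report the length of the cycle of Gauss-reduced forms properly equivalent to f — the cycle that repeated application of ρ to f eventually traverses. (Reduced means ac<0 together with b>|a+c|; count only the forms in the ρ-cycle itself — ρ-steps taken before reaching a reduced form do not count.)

D = 2280, ⌊√D⌋ = 47
descent: ρ → (17,28,-22)  [lands on river]
river: ρ → (-22,16,23)
river: ρ → (23,30,-15)
river: ρ → (-15,30,23)
river: ρ → (23,16,-22)
river: ρ → (-22,28,17)
river: ρ → (17,40,-10)
river: ρ → (-10,40,17)
ρ-cycle length = 8 (tail of 1 descent step not counted)

8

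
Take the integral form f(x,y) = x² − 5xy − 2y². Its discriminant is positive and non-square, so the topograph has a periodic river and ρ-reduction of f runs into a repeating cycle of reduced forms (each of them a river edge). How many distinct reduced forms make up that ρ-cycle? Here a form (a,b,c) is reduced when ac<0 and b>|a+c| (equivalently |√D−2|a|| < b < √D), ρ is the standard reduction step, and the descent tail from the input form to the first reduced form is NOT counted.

D = 33, ⌊√D⌋ = 5
descent: ρ → (-2,5,1)  [lands on river]
river: ρ → (1,5,-2)
river: ρ → (-2,3,3)
river: ρ → (3,3,-2)
ρ-cycle length = 4 (tail of 1 descent step not counted)

4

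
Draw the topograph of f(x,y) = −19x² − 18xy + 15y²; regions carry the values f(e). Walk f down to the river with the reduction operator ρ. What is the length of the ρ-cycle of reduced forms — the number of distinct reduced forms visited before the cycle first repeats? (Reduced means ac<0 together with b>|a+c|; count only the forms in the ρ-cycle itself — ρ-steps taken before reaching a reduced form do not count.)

D = 1464, ⌊√D⌋ = 38
descent: ρ → (15,18,-19)  [lands on river]
river: ρ → (-19,20,14)
river: ρ → (14,36,-3)
river: ρ → (-3,36,14)
river: ρ → (14,20,-19)
river: ρ → (-19,18,15)
river: ρ → (15,12,-22)
river: ρ → (-22,32,5)
river: ρ → (5,38,-1)
river: ρ → (-1,38,5)
river: ρ → (5,32,-22)
river: ρ → (-22,12,15)
ρ-cycle length = 12 (tail of 1 descent step not counted)

12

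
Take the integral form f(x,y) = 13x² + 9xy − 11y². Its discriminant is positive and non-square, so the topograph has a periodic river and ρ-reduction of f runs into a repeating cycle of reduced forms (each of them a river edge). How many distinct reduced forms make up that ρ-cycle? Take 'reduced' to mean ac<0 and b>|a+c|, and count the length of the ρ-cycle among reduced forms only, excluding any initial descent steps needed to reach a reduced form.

D = 653, ⌊√D⌋ = 25
river: ρ → (-11,13,11)
river: ρ → (11,9,-13)
river: ρ → (-13,17,7)
river: ρ → (7,25,-1)
river: ρ → (-1,25,7)
river: ρ → (7,17,-13)
river: ρ → (-13,9,11)
river: ρ → (11,13,-11)
river: ρ → (-11,9,13)
river: ρ → (13,17,-7)
river: ρ → (-7,25,1)
river: ρ → (1,25,-7)
river: ρ → (-7,17,13)
river: ρ → (13,9,-11)
ρ-cycle length = 14 (tail of 0 descent steps not counted)

14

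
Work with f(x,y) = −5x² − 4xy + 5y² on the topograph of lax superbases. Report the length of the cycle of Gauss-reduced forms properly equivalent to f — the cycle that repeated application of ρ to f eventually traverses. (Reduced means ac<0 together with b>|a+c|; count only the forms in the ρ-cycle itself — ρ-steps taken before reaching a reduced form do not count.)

D = 116, ⌊√D⌋ = 10
descent: ρ → (5,4,-5)  [lands on river]
river: ρ → (-5,6,4)
river: ρ → (4,10,-1)
river: ρ → (-1,10,4)
river: ρ → (4,6,-5)
river: ρ → (-5,4,5)
river: ρ → (5,6,-4)
river: ρ → (-4,10,1)
river: ρ → (1,10,-4)
river: ρ → (-4,6,5)
ρ-cycle length = 10 (tail of 1 descent step not counted)

10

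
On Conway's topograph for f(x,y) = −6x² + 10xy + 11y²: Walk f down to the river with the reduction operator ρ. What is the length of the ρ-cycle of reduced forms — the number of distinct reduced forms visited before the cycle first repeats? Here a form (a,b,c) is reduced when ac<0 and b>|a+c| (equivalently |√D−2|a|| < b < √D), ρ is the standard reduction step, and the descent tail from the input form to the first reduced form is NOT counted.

D = 364, ⌊√D⌋ = 19
river: ρ → (11,12,-5)
river: ρ → (-5,18,2)
river: ρ → (2,18,-5)
river: ρ → (-5,12,11)
river: ρ → (11,10,-6)
river: ρ → (-6,14,7)
river: ρ → (7,14,-6)
river: ρ → (-6,10,11)
ρ-cycle length = 8 (tail of 0 descent steps not counted)

8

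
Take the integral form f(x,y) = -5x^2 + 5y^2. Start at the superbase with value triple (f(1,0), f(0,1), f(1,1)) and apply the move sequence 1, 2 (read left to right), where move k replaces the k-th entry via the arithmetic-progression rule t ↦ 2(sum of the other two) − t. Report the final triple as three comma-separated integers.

start (-5,5,0) = (f(1,0),f(0,1),f(1,1))
replace slot 1: 2·(5+0) − (-5) = 15 → (15,5,0)
replace slot 2: 2·(15+0) − 5 = 25 → (15,25,0)

15,25,0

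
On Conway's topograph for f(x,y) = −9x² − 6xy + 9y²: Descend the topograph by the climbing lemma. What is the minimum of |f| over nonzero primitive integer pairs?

descent: ρ → (9,6,-9)  [lands on river]
river: ρ → (-9,12,6)
river: ρ → (6,12,-9)
river: ρ → (-9,6,9)
river: ρ → (9,12,-6)
river: ρ → (-6,12,9)
closes: descent 1, river 6
min |a| on river = 6

6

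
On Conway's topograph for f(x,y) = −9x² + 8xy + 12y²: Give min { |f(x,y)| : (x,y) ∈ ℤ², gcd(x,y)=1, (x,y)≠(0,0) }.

river: ρ → (12,16,-5)
river: ρ → (-5,14,15)
river: ρ → (15,16,-4)
river: ρ → (-4,16,15)
river: ρ → (15,14,-5)
river: ρ → (-5,16,12)
river: ρ → (12,8,-9)
river: ρ → (-9,10,11)
river: ρ → (11,12,-8)
river: ρ → (-8,20,3)
river: ρ → (3,22,-1)
river: ρ → (-1,22,3)
river: ρ → (3,20,-8)
river: ρ → (-8,12,11)
river: ρ → (11,10,-9)
river: ρ → (-9,8,12)
closes: descent 0, river 16
min |a| on river = 1

1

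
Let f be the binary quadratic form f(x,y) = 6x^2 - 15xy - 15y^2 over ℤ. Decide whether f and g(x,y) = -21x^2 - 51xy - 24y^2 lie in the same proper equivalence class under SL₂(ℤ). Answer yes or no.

D₁ = 585, D₂ = 585
river cycle of f (length 6): (-15, 15, 6), (6, 21, -6), (-6, 15, 15), (15, 15, -6), (-6, 21, 6), (6, 15, -15)
river cycle of g (length 6): (6, 21, -6), (-6, 15, 15), (15, 15, -6), (-6, 21, 6), (6, 15, -15), (-15, 15, 6)
cycles coincide ⇒ equivalent

yes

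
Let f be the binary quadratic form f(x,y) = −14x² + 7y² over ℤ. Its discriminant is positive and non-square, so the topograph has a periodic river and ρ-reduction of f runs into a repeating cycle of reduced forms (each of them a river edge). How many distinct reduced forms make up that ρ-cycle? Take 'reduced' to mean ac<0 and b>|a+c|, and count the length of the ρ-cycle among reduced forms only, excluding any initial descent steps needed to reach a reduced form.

D = 392, ⌊√D⌋ = 19
descent: ρ → (7,14,-7)  [lands on river]
river: ρ → (-7,14,7)
ρ-cycle length = 2 (tail of 1 descent step not counted)

2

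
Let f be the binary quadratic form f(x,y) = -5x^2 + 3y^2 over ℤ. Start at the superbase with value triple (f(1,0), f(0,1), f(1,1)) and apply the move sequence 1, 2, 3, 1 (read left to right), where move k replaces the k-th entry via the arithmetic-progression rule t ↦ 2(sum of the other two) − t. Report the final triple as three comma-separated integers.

start (-5,3,-2) = (f(1,0),f(0,1),f(1,1))
replace slot 1: 2·(3+(-2)) − (-5) = 7 → (7,3,-2)
replace slot 2: 2·(7+(-2)) − 3 = 7 → (7,7,-2)
replace slot 3: 2·(7+7) − (-2) = 30 → (7,7,30)
replace slot 1: 2·(7+30) − 7 = 67 → (67,7,30)

67,7,30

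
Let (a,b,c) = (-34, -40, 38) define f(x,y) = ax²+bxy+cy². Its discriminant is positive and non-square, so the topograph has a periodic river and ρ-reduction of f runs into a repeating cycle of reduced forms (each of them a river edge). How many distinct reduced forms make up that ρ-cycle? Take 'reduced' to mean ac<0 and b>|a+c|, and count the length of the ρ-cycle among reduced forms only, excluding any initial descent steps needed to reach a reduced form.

D = 6768, ⌊√D⌋ = 82
descent: ρ → (38,40,-34)  [lands on river]
river: ρ → (-34,28,44)
river: ρ → (44,60,-18)
river: ρ → (-18,48,62)
river: ρ → (62,76,-4)
river: ρ → (-4,76,62)
river: ρ → (62,48,-18)
river: ρ → (-18,60,44)
river: ρ → (44,28,-34)
river: ρ → (-34,40,38)
river: ρ → (38,36,-36)
river: ρ → (-36,36,38)
ρ-cycle length = 12 (tail of 1 descent step not counted)

12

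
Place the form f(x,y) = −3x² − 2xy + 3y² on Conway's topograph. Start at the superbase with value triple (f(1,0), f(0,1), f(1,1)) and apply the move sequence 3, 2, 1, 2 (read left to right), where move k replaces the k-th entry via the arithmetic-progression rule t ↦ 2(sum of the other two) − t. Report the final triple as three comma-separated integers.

start (-3,3,-2) = (f(1,0),f(0,1),f(1,1))
replace slot 3: 2·((-3)+3) − (-2) = 2 → (-3,3,2)
replace slot 2: 2·((-3)+2) − 3 = -5 → (-3,-5,2)
replace slot 1: 2·((-5)+2) − (-3) = -3 → (-3,-5,2)
replace slot 2: 2·((-3)+2) − (-5) = 3 → (-3,3,2)

-3,3,2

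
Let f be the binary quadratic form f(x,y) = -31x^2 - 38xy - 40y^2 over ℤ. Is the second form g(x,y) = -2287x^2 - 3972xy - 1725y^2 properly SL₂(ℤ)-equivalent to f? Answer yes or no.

D₁ = -3516, D₂ = -3516
f is negative-definite; reduce −f:
−f: translate: b→-24 (≡38 mod 62), so (31,38,40)→(31,-24,33)
−f: reduced (well bottom): (31,-24,33) with a≤c, −a<b≤a
flip sign back: reduced form of f is (-31,24,-33)
g is negative-definite; reduce −g:
−g: translate: b→-602 (≡3972 mod 4574), so (2287,3972,1725)→(2287,-602,40)
−g: flip: (2287,-602,40)→(40,602,2287)
−g: translate: b→-38 (≡602 mod 80), so (40,602,2287)→(40,-38,31)
−g: flip: (40,-38,31)→(31,38,40)
−g: translate: b→-24 (≡38 mod 62), so (31,38,40)→(31,-24,33)
−g: reduced (well bottom): (31,-24,33) with a≤c, −a<b≤a
flip sign back: reduced form of g is (-31,24,-33)
reduced forms (-31, 24, -33) vs (-31, 24, -33) ⇒ equivalent

yes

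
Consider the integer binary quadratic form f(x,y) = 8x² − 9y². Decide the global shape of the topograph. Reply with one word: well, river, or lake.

D = b²−4ac = 0² − 4·8·(-9) = 288
D > 0 non-square ⇒ indefinite ⇒ periodic river

river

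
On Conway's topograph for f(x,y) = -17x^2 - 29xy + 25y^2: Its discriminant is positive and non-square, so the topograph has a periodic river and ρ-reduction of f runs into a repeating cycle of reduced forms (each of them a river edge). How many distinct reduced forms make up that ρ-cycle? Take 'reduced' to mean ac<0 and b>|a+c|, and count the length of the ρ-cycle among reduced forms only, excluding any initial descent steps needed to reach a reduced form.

D = 2541, ⌊√D⌋ = 50
descent: ρ → (25,29,-17)  [lands on river]
river: ρ → (-17,39,15)
river: ρ → (15,21,-35)
river: ρ → (-35,49,1)
river: ρ → (1,49,-35)
river: ρ → (-35,21,15)
river: ρ → (15,39,-17)
river: ρ → (-17,29,25)
river: ρ → (25,21,-21)
river: ρ → (-21,21,25)
ρ-cycle length = 10 (tail of 1 descent step not counted)

10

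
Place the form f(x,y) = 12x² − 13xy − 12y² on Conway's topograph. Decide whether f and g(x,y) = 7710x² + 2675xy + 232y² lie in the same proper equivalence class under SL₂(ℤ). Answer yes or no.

D₁ = 745, D₂ = 745
river cycle of f (length 18): (-12, 13, 12), (12, 11, -13), (-13, 15, 10), (10, 25, -3), (-3, 23, 18), (18, 13, -8), (-8, 19, 12), (12, 5, -15), (-15, 25, 2), (2, 27, -2), … (8 more)
river cycle of g (length 18): (12, 11, -13), (-13, 15, 10), (10, 25, -3), (-3, 23, 18), (18, 13, -8), (-8, 19, 12), (12, 5, -15), (-15, 25, 2), (2, 27, -2), (-2, 25, 15), … (8 more)
cycles coincide ⇒ equivalent

yes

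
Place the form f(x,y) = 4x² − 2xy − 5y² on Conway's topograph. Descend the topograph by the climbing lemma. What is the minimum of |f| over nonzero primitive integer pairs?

descent: ρ → (-5,2,4)  [lands on river]
river: ρ → (4,6,-3)
river: ρ → (-3,6,4)
river: ρ → (4,2,-5)
river: ρ → (-5,8,1)
river: ρ → (1,8,-5)
closes: descent 1, river 6
min |a| on river = 1

1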